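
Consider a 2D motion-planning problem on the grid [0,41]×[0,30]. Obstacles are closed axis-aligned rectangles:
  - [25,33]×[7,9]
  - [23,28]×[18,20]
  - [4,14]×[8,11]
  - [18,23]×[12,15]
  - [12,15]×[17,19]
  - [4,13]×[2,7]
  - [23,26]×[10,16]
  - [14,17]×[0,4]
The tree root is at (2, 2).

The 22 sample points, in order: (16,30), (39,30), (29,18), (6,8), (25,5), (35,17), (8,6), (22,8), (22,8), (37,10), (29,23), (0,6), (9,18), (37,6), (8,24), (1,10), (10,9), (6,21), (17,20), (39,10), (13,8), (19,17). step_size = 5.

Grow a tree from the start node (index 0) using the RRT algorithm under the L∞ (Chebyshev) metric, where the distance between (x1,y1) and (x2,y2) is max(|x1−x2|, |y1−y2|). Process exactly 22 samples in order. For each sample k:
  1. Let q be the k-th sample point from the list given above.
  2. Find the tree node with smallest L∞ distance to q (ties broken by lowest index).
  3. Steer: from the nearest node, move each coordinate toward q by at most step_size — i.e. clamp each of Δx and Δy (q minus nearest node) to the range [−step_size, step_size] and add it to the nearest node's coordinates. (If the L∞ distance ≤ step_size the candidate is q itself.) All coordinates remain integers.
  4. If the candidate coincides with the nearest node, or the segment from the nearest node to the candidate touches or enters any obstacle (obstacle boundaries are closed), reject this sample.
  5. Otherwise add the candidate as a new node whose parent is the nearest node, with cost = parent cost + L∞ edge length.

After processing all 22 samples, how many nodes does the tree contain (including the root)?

Node count: 5

1. q=(16,30) nearest=0 d=28 new=(7,7) → blocked by [4,13]×[2,7], reject
2. q=(39,30) nearest=0 d=37 new=(7,7) → blocked by [4,13]×[2,7], reject
3. q=(29,18) nearest=0 d=27 new=(7,7) → blocked by [4,13]×[2,7], reject
4. q=(6,8) nearest=0 d=6 new=(6,7) → blocked by [4,13]×[2,7], reject
5. q=(25,5) nearest=0 d=23 new=(7,5) → blocked by [4,13]×[2,7], reject
6. q=(35,17) nearest=0 d=33 new=(7,7) → blocked by [4,13]×[2,7], reject
7. q=(8,6) nearest=0 d=6 new=(7,6) → blocked by [4,13]×[2,7], reject
8. q=(22,8) nearest=0 d=20 new=(7,7) → blocked by [4,13]×[2,7], reject
9. q=(22,8) nearest=0 d=20 new=(7,7) → blocked by [4,13]×[2,7], reject
10. q=(37,10) nearest=0 d=35 new=(7,7) → blocked by [4,13]×[2,7], reject
11. q=(29,23) nearest=0 d=27 new=(7,7) → blocked by [4,13]×[2,7], reject
12. q=(0,6) nearest=0 d=4 new=(0,6) → add node 1 parent=0 cost=4
13. q=(9,18) nearest=1 d=12 new=(5,11) → blocked by [4,14]×[8,11], reject
14. q=(37,6) nearest=0 d=35 new=(7,6) → blocked by [4,13]×[2,7], reject
15. q=(8,24) nearest=1 d=18 new=(5,11) → blocked by [4,14]×[8,11], reject
16. q=(1,10) nearest=1 d=4 new=(1,10) → add node 2 parent=1 cost=8
17. q=(10,9) nearest=0 d=8 new=(7,7) → blocked by [4,13]×[2,7], reject
18. q=(6,21) nearest=2 d=11 new=(6,15) → add node 3 parent=2 cost=13
19. q=(17,20) nearest=3 d=11 new=(11,20) → add node 4 parent=3 cost=18
20. q=(39,10) nearest=4 d=28 new=(16,15) → blocked by [12,15]×[17,19], reject
21. q=(13,8) nearest=3 d=7 new=(11,10) → blocked by [4,14]×[8,11], reject
22. q=(19,17) nearest=4 d=8 new=(16,17) → blocked by [12,15]×[17,19], reject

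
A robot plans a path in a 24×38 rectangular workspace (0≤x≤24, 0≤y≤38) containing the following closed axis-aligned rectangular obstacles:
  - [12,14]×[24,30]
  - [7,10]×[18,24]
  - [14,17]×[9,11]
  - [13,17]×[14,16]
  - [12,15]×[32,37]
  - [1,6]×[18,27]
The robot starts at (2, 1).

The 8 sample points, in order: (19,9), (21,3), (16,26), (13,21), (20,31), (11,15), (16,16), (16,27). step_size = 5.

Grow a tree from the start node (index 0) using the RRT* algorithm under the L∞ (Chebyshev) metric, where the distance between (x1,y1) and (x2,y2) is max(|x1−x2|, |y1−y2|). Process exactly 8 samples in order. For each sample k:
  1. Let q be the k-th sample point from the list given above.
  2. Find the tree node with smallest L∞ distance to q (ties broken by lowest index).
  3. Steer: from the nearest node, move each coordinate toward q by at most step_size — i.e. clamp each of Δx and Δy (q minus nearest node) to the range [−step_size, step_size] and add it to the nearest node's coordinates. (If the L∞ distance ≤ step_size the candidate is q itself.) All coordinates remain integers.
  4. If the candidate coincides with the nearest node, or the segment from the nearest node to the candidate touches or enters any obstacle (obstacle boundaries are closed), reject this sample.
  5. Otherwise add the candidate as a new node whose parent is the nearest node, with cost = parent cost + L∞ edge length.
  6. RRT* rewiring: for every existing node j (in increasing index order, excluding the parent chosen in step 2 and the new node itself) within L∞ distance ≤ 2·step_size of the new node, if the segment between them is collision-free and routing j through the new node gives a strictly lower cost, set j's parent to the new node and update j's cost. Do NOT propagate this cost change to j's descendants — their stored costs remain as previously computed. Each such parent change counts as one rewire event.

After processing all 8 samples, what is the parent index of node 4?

Parent of node 4: 3

1. q=(19,9) nearest=0 d=17 new=(7,6) → add node 1 parent=0 cost=5
2. q=(21,3) nearest=1 d=14 new=(12,3) → add node 2 parent=1 cost=10
3. q=(16,26) nearest=1 d=20 new=(12,11) → add node 3 parent=1 cost=10
4. q=(13,21) nearest=3 d=10 new=(13,16) → blocked by [13,17]×[14,16], reject
5. q=(20,31) nearest=3 d=20 new=(17,16) → blocked by [13,17]×[14,16], reject
6. q=(11,15) nearest=3 d=4 new=(11,15) → add node 4 parent=3 cost=14
7. q=(16,16) nearest=3 d=5 new=(16,16) → blocked by [13,17]×[14,16], reject
8. q=(16,27) nearest=4 d=12 new=(16,20) → add node 5 parent=4 cost=19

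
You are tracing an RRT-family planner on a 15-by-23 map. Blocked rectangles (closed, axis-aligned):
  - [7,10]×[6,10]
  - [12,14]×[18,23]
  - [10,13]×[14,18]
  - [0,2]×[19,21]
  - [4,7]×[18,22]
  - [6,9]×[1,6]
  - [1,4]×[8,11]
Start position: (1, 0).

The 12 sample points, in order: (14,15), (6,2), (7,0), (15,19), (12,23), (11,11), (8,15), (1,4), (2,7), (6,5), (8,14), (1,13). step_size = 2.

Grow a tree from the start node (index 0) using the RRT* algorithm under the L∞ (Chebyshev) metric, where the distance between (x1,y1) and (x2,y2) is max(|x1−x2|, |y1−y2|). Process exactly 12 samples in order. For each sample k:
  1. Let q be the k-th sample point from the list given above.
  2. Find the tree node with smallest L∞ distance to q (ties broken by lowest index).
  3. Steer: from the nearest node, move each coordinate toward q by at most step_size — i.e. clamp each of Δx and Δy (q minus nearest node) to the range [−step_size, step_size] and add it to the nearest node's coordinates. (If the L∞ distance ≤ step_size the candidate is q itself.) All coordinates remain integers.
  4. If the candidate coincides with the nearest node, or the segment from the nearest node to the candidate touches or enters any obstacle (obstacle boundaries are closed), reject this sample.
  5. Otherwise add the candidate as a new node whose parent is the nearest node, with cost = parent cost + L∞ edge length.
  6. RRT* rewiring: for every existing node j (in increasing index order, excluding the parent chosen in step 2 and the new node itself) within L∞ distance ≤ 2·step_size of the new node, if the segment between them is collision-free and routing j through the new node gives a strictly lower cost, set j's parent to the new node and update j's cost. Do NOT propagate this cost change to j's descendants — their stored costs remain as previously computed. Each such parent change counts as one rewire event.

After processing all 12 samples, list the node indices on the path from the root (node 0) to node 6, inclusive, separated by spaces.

1. q=(14,15) nearest=0 d=15 new=(3,2) → add node 1 parent=0 cost=2
2. q=(6,2) nearest=1 d=3 new=(5,2) → add node 2 parent=1 cost=4
3. q=(7,0) nearest=2 d=2 new=(7,0) → blocked by [6,9]×[1,6], reject
4. q=(15,19) nearest=1 d=17 new=(5,4) → add node 3 parent=1 cost=4
5. q=(12,23) nearest=3 d=19 new=(7,6) → blocked by [7,10]×[6,10], reject
6. q=(11,11) nearest=3 d=7 new=(7,6) → blocked by [7,10]×[6,10], reject
7. q=(8,15) nearest=3 d=11 new=(7,6) → blocked by [7,10]×[6,10], reject
8. q=(1,4) nearest=1 d=2 new=(1,4) → add node 4 parent=1 cost=4
9. q=(2,7) nearest=3 d=3 new=(3,6) → add node 5 parent=3 cost=6
10. q=(6,5) nearest=3 d=1 new=(6,5) → blocked by [6,9]×[1,6], reject
11. q=(8,14) nearest=5 d=8 new=(5,8) → add node 6 parent=5 cost=8
12. q=(1,13) nearest=6 d=5 new=(3,10) → blocked by [1,4]×[8,11], reject

Path: 0 1 3 5 6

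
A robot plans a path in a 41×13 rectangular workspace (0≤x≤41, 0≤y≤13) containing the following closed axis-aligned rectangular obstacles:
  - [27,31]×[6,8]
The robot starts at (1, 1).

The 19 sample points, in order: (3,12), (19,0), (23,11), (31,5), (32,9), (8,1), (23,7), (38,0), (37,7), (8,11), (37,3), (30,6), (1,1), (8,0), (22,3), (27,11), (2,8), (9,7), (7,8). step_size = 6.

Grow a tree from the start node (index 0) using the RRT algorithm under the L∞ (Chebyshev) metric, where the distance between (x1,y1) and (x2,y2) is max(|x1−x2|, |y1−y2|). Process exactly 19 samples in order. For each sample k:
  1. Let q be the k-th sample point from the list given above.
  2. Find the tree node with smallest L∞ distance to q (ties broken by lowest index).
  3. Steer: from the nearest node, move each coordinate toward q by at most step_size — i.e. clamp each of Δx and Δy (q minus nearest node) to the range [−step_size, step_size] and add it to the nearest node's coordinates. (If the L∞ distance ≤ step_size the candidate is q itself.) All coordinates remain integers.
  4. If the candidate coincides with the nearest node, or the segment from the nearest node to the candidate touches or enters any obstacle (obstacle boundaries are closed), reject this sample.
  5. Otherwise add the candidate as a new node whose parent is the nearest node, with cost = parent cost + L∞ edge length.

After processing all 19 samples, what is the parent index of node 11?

Parent of node 11: 5

1. q=(3,12) nearest=0 d=11 new=(3,7) → add node 1 parent=0 cost=6
2. q=(19,0) nearest=1 d=16 new=(9,1) → add node 2 parent=1 cost=12
3. q=(23,11) nearest=2 d=14 new=(15,7) → add node 3 parent=2 cost=18
4. q=(31,5) nearest=3 d=16 new=(21,5) → add node 4 parent=3 cost=24
5. q=(32,9) nearest=4 d=11 new=(27,9) → add node 5 parent=4 cost=30
6. q=(8,1) nearest=2 d=1 new=(8,1) → add node 6 parent=2 cost=13
7. q=(23,7) nearest=4 d=2 new=(23,7) → add node 7 parent=4 cost=26
8. q=(38,0) nearest=5 d=11 new=(33,3) → blocked by [27,31]×[6,8], reject
9. q=(37,7) nearest=5 d=10 new=(33,7) → blocked by [27,31]×[6,8], reject
10. q=(8,11) nearest=1 d=5 new=(8,11) → add node 8 parent=1 cost=11
11. q=(37,3) nearest=5 d=10 new=(33,3) → blocked by [27,31]×[6,8], reject
12. q=(30,6) nearest=5 d=3 new=(30,6) → blocked by [27,31]×[6,8], reject
13. q=(1,1) nearest=0 d=0 → coincident, reject
14. q=(8,0) nearest=2 d=1 new=(8,0) → add node 9 parent=2 cost=13
15. q=(22,3) nearest=4 d=2 new=(22,3) → add node 10 parent=4 cost=26
16. q=(27,11) nearest=5 d=2 new=(27,11) → add node 11 parent=5 cost=32
17. q=(2,8) nearest=1 d=1 new=(2,8) → add node 12 parent=1 cost=7
18. q=(9,7) nearest=8 d=4 new=(9,7) → add node 13 parent=8 cost=15
19. q=(7,8) nearest=13 d=2 new=(7,8) → add node 14 parent=13 cost=17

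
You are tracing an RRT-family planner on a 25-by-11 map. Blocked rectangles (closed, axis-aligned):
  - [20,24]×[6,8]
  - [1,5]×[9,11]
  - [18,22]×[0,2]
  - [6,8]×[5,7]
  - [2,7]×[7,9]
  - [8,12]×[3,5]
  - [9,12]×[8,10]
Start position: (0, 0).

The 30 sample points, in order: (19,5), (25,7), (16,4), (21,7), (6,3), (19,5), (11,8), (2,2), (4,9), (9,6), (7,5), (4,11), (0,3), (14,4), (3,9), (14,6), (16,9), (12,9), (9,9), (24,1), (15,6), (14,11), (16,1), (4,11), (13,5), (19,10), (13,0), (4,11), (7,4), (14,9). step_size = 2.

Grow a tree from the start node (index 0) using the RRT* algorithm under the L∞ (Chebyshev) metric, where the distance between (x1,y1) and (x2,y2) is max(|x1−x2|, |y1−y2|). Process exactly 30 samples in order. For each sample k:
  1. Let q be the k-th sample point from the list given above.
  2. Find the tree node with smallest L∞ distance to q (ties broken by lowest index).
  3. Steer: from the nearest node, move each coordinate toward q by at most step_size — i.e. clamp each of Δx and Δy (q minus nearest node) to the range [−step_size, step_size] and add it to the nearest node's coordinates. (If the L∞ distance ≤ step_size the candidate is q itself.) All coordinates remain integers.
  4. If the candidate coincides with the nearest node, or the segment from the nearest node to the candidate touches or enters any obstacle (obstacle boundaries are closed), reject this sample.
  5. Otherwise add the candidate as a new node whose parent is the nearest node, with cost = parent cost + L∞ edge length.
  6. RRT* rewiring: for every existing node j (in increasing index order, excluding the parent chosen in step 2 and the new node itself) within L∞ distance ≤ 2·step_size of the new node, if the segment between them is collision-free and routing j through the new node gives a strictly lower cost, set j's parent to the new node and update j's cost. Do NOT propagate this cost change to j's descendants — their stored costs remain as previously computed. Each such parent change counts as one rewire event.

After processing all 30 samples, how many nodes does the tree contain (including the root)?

1. q=(19,5) nearest=0 d=19 new=(2,2) → add node 1 parent=0 cost=2
2. q=(25,7) nearest=1 d=23 new=(4,4) → add node 2 parent=1 cost=4
3. q=(16,4) nearest=2 d=12 new=(6,4) → add node 3 parent=2 cost=6
4. q=(21,7) nearest=3 d=15 new=(8,6) → blocked by [6,8]×[5,7], reject
5. q=(6,3) nearest=3 d=1 new=(6,3) → add node 4 parent=3 cost=7
6. q=(19,5) nearest=3 d=13 new=(8,5) → blocked by [6,8]×[5,7], reject
7. q=(11,8) nearest=3 d=5 new=(8,6) → blocked by [6,8]×[5,7], reject
8. q=(2,2) nearest=1 d=0 → coincident, reject
9. q=(4,9) nearest=2 d=5 new=(4,6) → add node 5 parent=2 cost=6
10. q=(9,6) nearest=3 d=3 new=(8,6) → blocked by [6,8]×[5,7], reject
11. q=(7,5) nearest=3 d=1 new=(7,5) → blocked by [6,8]×[5,7], reject
12. q=(4,11) nearest=5 d=5 new=(4,8) → blocked by [2,7]×[7,9], reject
13. q=(0,3) nearest=1 d=2 new=(0,3) → add node 6 parent=1 cost=4
14. q=(14,4) nearest=3 d=8 new=(8,4) → blocked by [8,12]×[3,5], reject
15. q=(3,9) nearest=5 d=3 new=(3,8) → blocked by [2,7]×[7,9], reject
16. q=(14,6) nearest=3 d=8 new=(8,6) → blocked by [6,8]×[5,7], reject
17. q=(16,9) nearest=3 d=10 new=(8,6) → blocked by [6,8]×[5,7], reject
18. q=(12,9) nearest=3 d=6 new=(8,6) → blocked by [6,8]×[5,7], reject
19. q=(9,9) nearest=2 d=5 new=(6,6) → blocked by [6,8]×[5,7], reject
20. q=(24,1) nearest=3 d=18 new=(8,2) → add node 7 parent=3 cost=8
21. q=(15,6) nearest=7 d=7 new=(10,4) → blocked by [8,12]×[3,5], reject
22. q=(14,11) nearest=3 d=8 new=(8,6) → blocked by [6,8]×[5,7], reject
23. q=(16,1) nearest=7 d=8 new=(10,1) → add node 8 parent=7 cost=10
24. q=(4,11) nearest=5 d=5 new=(4,8) → blocked by [2,7]×[7,9], reject
25. q=(13,5) nearest=8 d=4 new=(12,3) → blocked by [8,12]×[3,5], reject
26. q=(19,10) nearest=8 d=9 new=(12,3) → blocked by [8,12]×[3,5], reject
27. q=(13,0) nearest=8 d=3 new=(12,0) → add node 9 parent=8 cost=12
28. q=(4,11) nearest=5 d=5 new=(4,8) → blocked by [2,7]×[7,9], reject
29. q=(7,4) nearest=3 d=1 new=(7,4) → add node 10 parent=3 cost=7
30. q=(14,9) nearest=7 d=7 new=(10,4) → blocked by [8,12]×[3,5], reject

Node count: 11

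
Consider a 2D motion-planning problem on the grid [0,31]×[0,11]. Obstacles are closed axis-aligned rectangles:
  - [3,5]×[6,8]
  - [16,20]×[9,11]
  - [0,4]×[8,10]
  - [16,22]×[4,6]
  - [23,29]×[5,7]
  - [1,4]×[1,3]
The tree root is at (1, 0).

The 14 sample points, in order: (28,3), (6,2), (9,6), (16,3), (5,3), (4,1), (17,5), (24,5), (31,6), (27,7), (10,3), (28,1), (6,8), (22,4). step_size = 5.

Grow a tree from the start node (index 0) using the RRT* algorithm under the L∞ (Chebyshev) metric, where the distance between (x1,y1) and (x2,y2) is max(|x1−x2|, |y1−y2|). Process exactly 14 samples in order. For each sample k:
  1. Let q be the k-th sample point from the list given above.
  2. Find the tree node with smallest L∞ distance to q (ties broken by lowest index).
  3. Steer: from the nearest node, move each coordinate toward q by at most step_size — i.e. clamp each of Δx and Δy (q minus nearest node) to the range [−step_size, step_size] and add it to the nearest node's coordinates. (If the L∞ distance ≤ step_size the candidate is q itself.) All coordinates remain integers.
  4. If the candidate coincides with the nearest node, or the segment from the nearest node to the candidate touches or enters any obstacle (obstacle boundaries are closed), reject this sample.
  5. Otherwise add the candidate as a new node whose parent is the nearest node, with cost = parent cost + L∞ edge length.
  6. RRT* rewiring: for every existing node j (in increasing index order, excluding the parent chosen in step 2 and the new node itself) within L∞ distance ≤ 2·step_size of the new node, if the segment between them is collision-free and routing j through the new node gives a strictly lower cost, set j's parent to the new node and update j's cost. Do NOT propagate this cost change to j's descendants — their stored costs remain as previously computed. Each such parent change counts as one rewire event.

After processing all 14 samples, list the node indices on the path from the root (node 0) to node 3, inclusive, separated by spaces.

Path: 0 1 3

1. q=(28,3) nearest=0 d=27 new=(6,3) → blocked by [1,4]×[1,3], reject
2. q=(6,2) nearest=0 d=5 new=(6,2) → blocked by [1,4]×[1,3], reject
3. q=(9,6) nearest=0 d=8 new=(6,5) → blocked by [1,4]×[1,3], reject
4. q=(16,3) nearest=0 d=15 new=(6,3) → blocked by [1,4]×[1,3], reject
5. q=(5,3) nearest=0 d=4 new=(5,3) → blocked by [1,4]×[1,3], reject
6. q=(4,1) nearest=0 d=3 new=(4,1) → blocked by [1,4]×[1,3], reject
7. q=(17,5) nearest=0 d=16 new=(6,5) → blocked by [1,4]×[1,3], reject
8. q=(24,5) nearest=0 d=23 new=(6,5) → blocked by [1,4]×[1,3], reject
9. q=(31,6) nearest=0 d=30 new=(6,5) → blocked by [1,4]×[1,3], reject
10. q=(27,7) nearest=0 d=26 new=(6,5) → blocked by [1,4]×[1,3], reject
11. q=(10,3) nearest=0 d=9 new=(6,3) → blocked by [1,4]×[1,3], reject
12. q=(28,1) nearest=0 d=27 new=(6,1) → add node 1 parent=0 cost=5
13. q=(6,8) nearest=1 d=7 new=(6,6) → add node 2 parent=1 cost=10
14. q=(22,4) nearest=1 d=16 new=(11,4) → add node 3 parent=1 cost=10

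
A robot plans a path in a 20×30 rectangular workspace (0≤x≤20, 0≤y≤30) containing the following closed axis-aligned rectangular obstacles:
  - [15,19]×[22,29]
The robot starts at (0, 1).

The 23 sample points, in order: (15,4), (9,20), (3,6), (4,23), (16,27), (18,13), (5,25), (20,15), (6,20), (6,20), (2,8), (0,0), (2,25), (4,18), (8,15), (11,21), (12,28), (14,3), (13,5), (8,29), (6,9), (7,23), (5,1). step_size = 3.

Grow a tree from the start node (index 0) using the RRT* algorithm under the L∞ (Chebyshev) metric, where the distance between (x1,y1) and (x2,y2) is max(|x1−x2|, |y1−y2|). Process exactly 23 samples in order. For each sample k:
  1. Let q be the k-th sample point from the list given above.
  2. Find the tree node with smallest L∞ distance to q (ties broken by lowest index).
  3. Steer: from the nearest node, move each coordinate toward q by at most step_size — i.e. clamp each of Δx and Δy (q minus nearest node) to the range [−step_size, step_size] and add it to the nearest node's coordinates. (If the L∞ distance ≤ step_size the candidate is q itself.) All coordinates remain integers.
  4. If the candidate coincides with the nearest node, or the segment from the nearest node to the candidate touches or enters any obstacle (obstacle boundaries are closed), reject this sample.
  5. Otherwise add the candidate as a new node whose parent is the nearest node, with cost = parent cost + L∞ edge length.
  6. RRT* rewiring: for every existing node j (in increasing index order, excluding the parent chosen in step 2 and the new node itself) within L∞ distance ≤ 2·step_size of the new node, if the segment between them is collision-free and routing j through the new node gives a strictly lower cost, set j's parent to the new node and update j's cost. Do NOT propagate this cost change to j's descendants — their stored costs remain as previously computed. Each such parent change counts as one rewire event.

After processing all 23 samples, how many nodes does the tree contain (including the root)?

Node count: 24

1. q=(15,4) nearest=0 d=15 new=(3,4) → add node 1 parent=0 cost=3
2. q=(9,20) nearest=1 d=16 new=(6,7) → add node 2 parent=1 cost=6
3. q=(3,6) nearest=1 d=2 new=(3,6) → add node 3 parent=1 cost=5
4. q=(4,23) nearest=2 d=16 new=(4,10) → add node 4 parent=2 cost=9
5. q=(16,27) nearest=4 d=17 new=(7,13) → add node 5 parent=4 cost=12
6. q=(18,13) nearest=5 d=11 new=(10,13) → add node 6 parent=5 cost=15
7. q=(5,25) nearest=5 d=12 new=(5,16) → add node 7 parent=5 cost=15
8. q=(20,15) nearest=6 d=10 new=(13,15) → add node 8 parent=6 cost=18
9. q=(6,20) nearest=7 d=4 new=(6,19) → add node 9 parent=7 cost=18
10. q=(6,20) nearest=9 d=1 new=(6,20) → add node 10 parent=9 cost=19
11. q=(2,8) nearest=3 d=2 new=(2,8) → add node 11 parent=3 cost=7
12. q=(0,0) nearest=0 d=1 new=(0,0) → add node 12 parent=0 cost=1
13. q=(2,25) nearest=10 d=5 new=(3,23) → add node 13 parent=10 cost=22
14. q=(4,18) nearest=7 d=2 new=(4,18) → add node 14 parent=7 cost=17
15. q=(8,15) nearest=5 d=2 new=(8,15) → add node 15 parent=5 cost=14
16. q=(11,21) nearest=9 d=5 new=(9,21) → add node 16 parent=9 cost=21
17. q=(12,28) nearest=16 d=7 new=(12,24) → add node 17 parent=16 cost=24
18. q=(14,3) nearest=2 d=8 new=(9,4) → add node 18 parent=2 cost=9
19. q=(13,5) nearest=18 d=4 new=(12,5) → add node 19 parent=18 cost=12
20. q=(8,29) nearest=17 d=5 new=(9,27) → add node 20 parent=17 cost=27
21. q=(6,9) nearest=2 d=2 new=(6,9) → add node 21 parent=2 cost=8; rewire 6→21 (12<15)
22. q=(7,23) nearest=16 d=2 new=(7,23) → add node 22 parent=16 cost=23
23. q=(5,1) nearest=1 d=3 new=(5,1) → add node 23 parent=1 cost=6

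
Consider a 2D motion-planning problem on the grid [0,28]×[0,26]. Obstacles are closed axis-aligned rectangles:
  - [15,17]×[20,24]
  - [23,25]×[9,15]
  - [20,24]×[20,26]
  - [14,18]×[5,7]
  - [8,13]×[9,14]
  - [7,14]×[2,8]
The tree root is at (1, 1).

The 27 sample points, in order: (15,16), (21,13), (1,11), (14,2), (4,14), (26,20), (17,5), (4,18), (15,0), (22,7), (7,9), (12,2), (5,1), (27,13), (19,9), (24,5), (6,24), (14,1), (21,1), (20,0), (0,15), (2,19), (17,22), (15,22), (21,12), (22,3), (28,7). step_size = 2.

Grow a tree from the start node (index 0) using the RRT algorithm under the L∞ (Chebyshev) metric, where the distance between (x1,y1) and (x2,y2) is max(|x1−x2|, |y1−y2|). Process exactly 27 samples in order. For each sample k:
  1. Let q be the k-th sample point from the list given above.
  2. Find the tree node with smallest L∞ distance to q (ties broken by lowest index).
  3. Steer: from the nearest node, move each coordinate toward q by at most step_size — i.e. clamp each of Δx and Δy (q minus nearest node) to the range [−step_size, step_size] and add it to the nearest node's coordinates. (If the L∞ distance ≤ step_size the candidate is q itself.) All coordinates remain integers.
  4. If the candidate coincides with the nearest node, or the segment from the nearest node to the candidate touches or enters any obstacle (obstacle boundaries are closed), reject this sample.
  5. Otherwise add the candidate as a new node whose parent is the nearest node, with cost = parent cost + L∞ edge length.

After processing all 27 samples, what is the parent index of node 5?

1. q=(15,16) nearest=0 d=15 new=(3,3) → add node 1 parent=0 cost=2
2. q=(21,13) nearest=1 d=18 new=(5,5) → add node 2 parent=1 cost=4
3. q=(1,11) nearest=2 d=6 new=(3,7) → add node 3 parent=2 cost=6
4. q=(14,2) nearest=2 d=9 new=(7,3) → blocked by [7,14]×[2,8], reject
5. q=(4,14) nearest=3 d=7 new=(4,9) → add node 4 parent=3 cost=8
6. q=(26,20) nearest=2 d=21 new=(7,7) → blocked by [7,14]×[2,8], reject
7. q=(17,5) nearest=2 d=12 new=(7,5) → blocked by [7,14]×[2,8], reject
8. q=(4,18) nearest=4 d=9 new=(4,11) → add node 5 parent=4 cost=10
9. q=(15,0) nearest=2 d=10 new=(7,3) → blocked by [7,14]×[2,8], reject
10. q=(22,7) nearest=2 d=17 new=(7,7) → blocked by [7,14]×[2,8], reject
11. q=(7,9) nearest=4 d=3 new=(6,9) → add node 6 parent=4 cost=10
12. q=(12,2) nearest=2 d=7 new=(7,3) → blocked by [7,14]×[2,8], reject
13. q=(5,1) nearest=1 d=2 new=(5,1) → add node 7 parent=1 cost=4
14. q=(27,13) nearest=6 d=21 new=(8,11) → blocked by [8,13]×[9,14], reject
15. q=(19,9) nearest=6 d=13 new=(8,9) → blocked by [8,13]×[9,14], reject
16. q=(24,5) nearest=6 d=18 new=(8,7) → blocked by [7,14]×[2,8], reject
17. q=(6,24) nearest=5 d=13 new=(6,13) → add node 8 parent=5 cost=12
18. q=(14,1) nearest=6 d=8 new=(8,7) → blocked by [7,14]×[2,8], reject
19. q=(21,1) nearest=6 d=15 new=(8,7) → blocked by [7,14]×[2,8], reject
20. q=(20,0) nearest=6 d=14 new=(8,7) → blocked by [7,14]×[2,8], reject
21. q=(0,15) nearest=5 d=4 new=(2,13) → add node 9 parent=5 cost=12
22. q=(2,19) nearest=8 d=6 new=(4,15) → add node 10 parent=8 cost=14
23. q=(17,22) nearest=8 d=11 new=(8,15) → add node 11 parent=8 cost=14
24. q=(15,22) nearest=11 d=7 new=(10,17) → add node 12 parent=11 cost=16
25. q=(21,12) nearest=12 d=11 new=(12,15) → add node 13 parent=12 cost=18
26. q=(22,3) nearest=13 d=12 new=(14,13) → blocked by [8,13]×[9,14], reject
27. q=(28,7) nearest=13 d=16 new=(14,13) → blocked by [8,13]×[9,14], reject

Parent of node 5: 4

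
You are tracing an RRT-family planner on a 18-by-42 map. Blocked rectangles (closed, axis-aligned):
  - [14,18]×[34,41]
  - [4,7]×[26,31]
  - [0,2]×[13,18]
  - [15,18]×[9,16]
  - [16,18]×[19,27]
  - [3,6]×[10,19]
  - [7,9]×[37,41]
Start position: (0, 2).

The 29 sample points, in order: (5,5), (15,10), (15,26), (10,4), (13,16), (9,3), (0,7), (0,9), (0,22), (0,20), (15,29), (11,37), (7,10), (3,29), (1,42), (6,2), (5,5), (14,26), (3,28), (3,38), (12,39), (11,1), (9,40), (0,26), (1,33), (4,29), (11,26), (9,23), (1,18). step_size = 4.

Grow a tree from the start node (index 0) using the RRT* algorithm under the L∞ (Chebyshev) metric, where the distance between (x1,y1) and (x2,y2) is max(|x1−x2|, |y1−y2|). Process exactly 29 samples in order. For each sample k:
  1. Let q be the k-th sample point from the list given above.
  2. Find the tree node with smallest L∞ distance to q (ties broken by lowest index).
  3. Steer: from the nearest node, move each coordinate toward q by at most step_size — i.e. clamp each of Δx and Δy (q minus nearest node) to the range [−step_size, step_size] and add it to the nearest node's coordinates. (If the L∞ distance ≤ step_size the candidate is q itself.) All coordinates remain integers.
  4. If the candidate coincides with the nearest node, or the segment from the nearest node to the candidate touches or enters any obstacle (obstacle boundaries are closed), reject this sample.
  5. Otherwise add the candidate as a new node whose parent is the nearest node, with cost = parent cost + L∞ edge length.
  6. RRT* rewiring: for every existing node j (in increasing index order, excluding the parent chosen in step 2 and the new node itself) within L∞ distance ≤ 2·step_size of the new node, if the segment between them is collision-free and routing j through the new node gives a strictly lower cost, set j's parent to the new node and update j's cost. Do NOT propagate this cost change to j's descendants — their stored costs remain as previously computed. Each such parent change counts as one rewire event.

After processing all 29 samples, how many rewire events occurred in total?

Rewire events: 7

1. q=(5,5) nearest=0 d=5 new=(4,5) → add node 1 parent=0 cost=4
2. q=(15,10) nearest=1 d=11 new=(8,9) → add node 2 parent=1 cost=8
3. q=(15,26) nearest=2 d=17 new=(12,13) → add node 3 parent=2 cost=12
4. q=(10,4) nearest=2 d=5 new=(10,5) → add node 4 parent=2 cost=12
5. q=(13,16) nearest=3 d=3 new=(13,16) → add node 5 parent=3 cost=15
6. q=(9,3) nearest=4 d=2 new=(9,3) → add node 6 parent=4 cost=14
7. q=(0,7) nearest=1 d=4 new=(0,7) → add node 7 parent=1 cost=8
8. q=(0,9) nearest=7 d=2 new=(0,9) → add node 8 parent=7 cost=10
9. q=(0,22) nearest=3 d=12 new=(8,17) → add node 9 parent=3 cost=16
10. q=(0,20) nearest=9 d=8 new=(4,20) → blocked by [3,6]×[10,19], reject
11. q=(15,29) nearest=9 d=12 new=(12,21) → add node 10 parent=9 cost=20
12. q=(11,37) nearest=10 d=16 new=(11,25) → add node 11 parent=10 cost=24
13. q=(7,10) nearest=2 d=1 new=(7,10) → add node 12 parent=2 cost=9
14. q=(3,29) nearest=11 d=8 new=(7,29) → blocked by [4,7]×[26,31], reject
15. q=(1,42) nearest=11 d=17 new=(7,29) → blocked by [4,7]×[26,31], reject
16. q=(6,2) nearest=1 d=3 new=(6,2) → add node 13 parent=1 cost=7; rewire 4→13 (11<12); rewire 6→13 (10<14)
17. q=(5,5) nearest=1 d=1 new=(5,5) → add node 14 parent=1 cost=5; rewire 4→14 (10<11); rewire 6→14 (9<10)
18. q=(14,26) nearest=11 d=3 new=(14,26) → add node 15 parent=11 cost=27
19. q=(3,28) nearest=11 d=8 new=(7,28) → blocked by [4,7]×[26,31], reject
20. q=(3,38) nearest=15 d=12 new=(10,30) → add node 16 parent=15 cost=31
21. q=(12,39) nearest=16 d=9 new=(12,34) → add node 17 parent=16 cost=35
22. q=(11,1) nearest=6 d=2 new=(11,1) → add node 18 parent=6 cost=11
23. q=(9,40) nearest=17 d=6 new=(9,38) → blocked by [7,9]×[37,41], reject
24. q=(0,26) nearest=9 d=9 new=(4,21) → blocked by [3,6]×[10,19], reject
25. q=(1,33) nearest=16 d=9 new=(6,33) → add node 19 parent=16 cost=35
26. q=(4,29) nearest=19 d=4 new=(4,29) → blocked by [4,7]×[26,31], reject
27. q=(11,26) nearest=11 d=1 new=(11,26) → add node 20 parent=11 cost=25; rewire 16→20 (29<31); rewire 17→20 (33<35); rewire 19→20 (32<35)
28. q=(9,23) nearest=11 d=2 new=(9,23) → add node 21 parent=11 cost=26
29. q=(1,18) nearest=9 d=7 new=(4,18) → blocked by [3,6]×[10,19], reject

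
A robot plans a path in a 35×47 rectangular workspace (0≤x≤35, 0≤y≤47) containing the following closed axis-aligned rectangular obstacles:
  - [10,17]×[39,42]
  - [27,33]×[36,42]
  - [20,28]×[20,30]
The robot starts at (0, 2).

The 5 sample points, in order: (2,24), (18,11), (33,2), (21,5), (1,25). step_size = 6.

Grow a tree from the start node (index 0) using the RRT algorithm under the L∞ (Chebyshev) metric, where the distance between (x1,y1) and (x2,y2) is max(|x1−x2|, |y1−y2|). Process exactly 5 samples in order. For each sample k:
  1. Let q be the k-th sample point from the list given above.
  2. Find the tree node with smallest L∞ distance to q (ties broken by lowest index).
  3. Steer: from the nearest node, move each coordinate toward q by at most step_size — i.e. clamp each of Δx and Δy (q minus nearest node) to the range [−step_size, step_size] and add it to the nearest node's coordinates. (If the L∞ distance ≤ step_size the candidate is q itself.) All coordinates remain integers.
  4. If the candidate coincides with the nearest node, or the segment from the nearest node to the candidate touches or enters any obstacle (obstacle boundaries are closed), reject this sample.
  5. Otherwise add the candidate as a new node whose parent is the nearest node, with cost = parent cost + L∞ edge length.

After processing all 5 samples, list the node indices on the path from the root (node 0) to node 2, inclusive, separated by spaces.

1. q=(2,24) nearest=0 d=22 new=(2,8) → add node 1 parent=0 cost=6
2. q=(18,11) nearest=1 d=16 new=(8,11) → add node 2 parent=1 cost=12
3. q=(33,2) nearest=2 d=25 new=(14,5) → add node 3 parent=2 cost=18
4. q=(21,5) nearest=3 d=7 new=(20,5) → add node 4 parent=3 cost=24
5. q=(1,25) nearest=2 d=14 new=(2,17) → add node 5 parent=2 cost=18

Path: 0 1 2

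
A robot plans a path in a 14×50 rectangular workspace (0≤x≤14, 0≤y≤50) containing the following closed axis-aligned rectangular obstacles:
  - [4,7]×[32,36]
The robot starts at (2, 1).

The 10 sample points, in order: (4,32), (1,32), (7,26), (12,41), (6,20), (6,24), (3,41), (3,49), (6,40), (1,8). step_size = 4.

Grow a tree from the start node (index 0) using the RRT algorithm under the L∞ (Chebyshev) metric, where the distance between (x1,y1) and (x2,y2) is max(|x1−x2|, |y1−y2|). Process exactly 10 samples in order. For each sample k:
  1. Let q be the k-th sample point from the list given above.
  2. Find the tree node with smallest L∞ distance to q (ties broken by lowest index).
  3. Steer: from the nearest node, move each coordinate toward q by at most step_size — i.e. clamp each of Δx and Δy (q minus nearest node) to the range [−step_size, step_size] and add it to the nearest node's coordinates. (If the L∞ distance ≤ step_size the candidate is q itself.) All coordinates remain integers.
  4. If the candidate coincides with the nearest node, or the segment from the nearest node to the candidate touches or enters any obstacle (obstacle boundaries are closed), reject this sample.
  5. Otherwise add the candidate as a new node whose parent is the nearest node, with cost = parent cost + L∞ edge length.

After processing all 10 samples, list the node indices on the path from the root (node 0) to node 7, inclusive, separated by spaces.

1. q=(4,32) nearest=0 d=31 new=(4,5) → add node 1 parent=0 cost=4
2. q=(1,32) nearest=1 d=27 new=(1,9) → add node 2 parent=1 cost=8
3. q=(7,26) nearest=2 d=17 new=(5,13) → add node 3 parent=2 cost=12
4. q=(12,41) nearest=3 d=28 new=(9,17) → add node 4 parent=3 cost=16
5. q=(6,20) nearest=4 d=3 new=(6,20) → add node 5 parent=4 cost=19
6. q=(6,24) nearest=5 d=4 new=(6,24) → add node 6 parent=5 cost=23
7. q=(3,41) nearest=6 d=17 new=(3,28) → add node 7 parent=6 cost=27
8. q=(3,49) nearest=7 d=21 new=(3,32) → add node 8 parent=7 cost=31
9. q=(6,40) nearest=8 d=8 new=(6,36) → blocked by [4,7]×[32,36], reject
10. q=(1,8) nearest=2 d=1 new=(1,8) → add node 9 parent=2 cost=9

Path: 0 1 2 3 4 5 6 7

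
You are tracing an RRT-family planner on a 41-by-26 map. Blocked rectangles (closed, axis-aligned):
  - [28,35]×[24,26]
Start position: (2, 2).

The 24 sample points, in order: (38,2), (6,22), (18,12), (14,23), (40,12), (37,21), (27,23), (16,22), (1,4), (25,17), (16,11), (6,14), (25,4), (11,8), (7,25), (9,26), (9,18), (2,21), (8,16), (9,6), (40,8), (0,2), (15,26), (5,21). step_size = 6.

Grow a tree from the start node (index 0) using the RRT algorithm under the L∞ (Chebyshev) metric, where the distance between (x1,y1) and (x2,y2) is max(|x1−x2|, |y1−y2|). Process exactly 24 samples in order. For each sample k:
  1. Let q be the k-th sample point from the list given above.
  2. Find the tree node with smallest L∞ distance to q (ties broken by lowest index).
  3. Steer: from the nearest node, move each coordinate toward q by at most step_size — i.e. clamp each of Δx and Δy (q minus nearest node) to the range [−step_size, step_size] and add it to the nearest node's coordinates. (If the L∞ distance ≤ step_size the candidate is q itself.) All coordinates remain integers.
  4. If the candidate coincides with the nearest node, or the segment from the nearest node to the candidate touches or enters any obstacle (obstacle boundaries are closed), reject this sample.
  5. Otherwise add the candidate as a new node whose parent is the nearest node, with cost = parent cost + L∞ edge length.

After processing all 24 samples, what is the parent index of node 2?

Parent of node 2: 0

1. q=(38,2) nearest=0 d=36 new=(8,2) → add node 1 parent=0 cost=6
2. q=(6,22) nearest=0 d=20 new=(6,8) → add node 2 parent=0 cost=6
3. q=(18,12) nearest=1 d=10 new=(14,8) → add node 3 parent=1 cost=12
4. q=(14,23) nearest=2 d=15 new=(12,14) → add node 4 parent=2 cost=12
5. q=(40,12) nearest=3 d=26 new=(20,12) → add node 5 parent=3 cost=18
6. q=(37,21) nearest=5 d=17 new=(26,18) → add node 6 parent=5 cost=24
7. q=(27,23) nearest=6 d=5 new=(27,23) → add node 7 parent=6 cost=29
8. q=(16,22) nearest=4 d=8 new=(16,20) → add node 8 parent=4 cost=18
9. q=(1,4) nearest=0 d=2 new=(1,4) → add node 9 parent=0 cost=2
10. q=(25,17) nearest=6 d=1 new=(25,17) → add node 10 parent=6 cost=25
11. q=(16,11) nearest=3 d=3 new=(16,11) → add node 11 parent=3 cost=15
12. q=(6,14) nearest=2 d=6 new=(6,14) → add node 12 parent=2 cost=12
13. q=(25,4) nearest=5 d=8 new=(25,6) → add node 13 parent=5 cost=24
14. q=(11,8) nearest=3 d=3 new=(11,8) → add node 14 parent=3 cost=15
15. q=(7,25) nearest=8 d=9 new=(10,25) → add node 15 parent=8 cost=24
16. q=(9,26) nearest=15 d=1 new=(9,26) → add node 16 parent=15 cost=25
17. q=(9,18) nearest=4 d=4 new=(9,18) → add node 17 parent=4 cost=16
18. q=(2,21) nearest=12 d=7 new=(2,20) → add node 18 parent=12 cost=18
19. q=(8,16) nearest=12 d=2 new=(8,16) → add node 19 parent=12 cost=14
20. q=(9,6) nearest=14 d=2 new=(9,6) → add node 20 parent=14 cost=17
21. q=(40,8) nearest=6 d=14 new=(32,12) → add node 21 parent=6 cost=30
22. q=(0,2) nearest=0 d=2 new=(0,2) → add node 22 parent=0 cost=2
23. q=(15,26) nearest=15 d=5 new=(15,26) → add node 23 parent=15 cost=29
24. q=(5,21) nearest=18 d=3 new=(5,21) → add node 24 parent=18 cost=21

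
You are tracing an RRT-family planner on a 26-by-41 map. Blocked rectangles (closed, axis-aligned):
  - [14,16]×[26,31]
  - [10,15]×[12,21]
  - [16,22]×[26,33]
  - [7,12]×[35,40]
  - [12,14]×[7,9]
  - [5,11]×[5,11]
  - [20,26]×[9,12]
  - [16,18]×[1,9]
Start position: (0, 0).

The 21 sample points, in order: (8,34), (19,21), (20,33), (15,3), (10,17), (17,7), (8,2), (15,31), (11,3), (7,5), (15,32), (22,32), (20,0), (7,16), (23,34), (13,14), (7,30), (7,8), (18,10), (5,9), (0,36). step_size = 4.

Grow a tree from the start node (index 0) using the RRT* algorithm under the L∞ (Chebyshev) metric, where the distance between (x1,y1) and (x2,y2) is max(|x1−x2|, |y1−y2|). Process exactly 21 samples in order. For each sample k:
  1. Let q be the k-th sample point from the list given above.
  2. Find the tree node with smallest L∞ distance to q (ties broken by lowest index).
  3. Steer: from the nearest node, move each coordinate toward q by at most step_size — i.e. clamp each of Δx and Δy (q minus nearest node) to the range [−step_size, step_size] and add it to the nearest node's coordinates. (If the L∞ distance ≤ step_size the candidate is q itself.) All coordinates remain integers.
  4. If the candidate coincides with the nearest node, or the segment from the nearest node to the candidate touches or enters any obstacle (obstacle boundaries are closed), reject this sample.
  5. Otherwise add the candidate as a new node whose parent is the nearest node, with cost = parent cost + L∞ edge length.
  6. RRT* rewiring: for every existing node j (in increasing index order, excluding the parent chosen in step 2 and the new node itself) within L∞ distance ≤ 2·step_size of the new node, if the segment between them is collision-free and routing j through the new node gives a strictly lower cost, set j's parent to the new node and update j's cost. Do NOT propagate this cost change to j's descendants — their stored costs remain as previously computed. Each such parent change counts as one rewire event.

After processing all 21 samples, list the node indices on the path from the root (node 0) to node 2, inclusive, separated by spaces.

Path: 0 1 2

1. q=(8,34) nearest=0 d=34 new=(4,4) → add node 1 parent=0 cost=4
2. q=(19,21) nearest=1 d=17 new=(8,8) → blocked by [5,11]×[5,11], reject
3. q=(20,33) nearest=1 d=29 new=(8,8) → blocked by [5,11]×[5,11], reject
4. q=(15,3) nearest=1 d=11 new=(8,3) → add node 2 parent=1 cost=8
5. q=(10,17) nearest=1 d=13 new=(8,8) → blocked by [5,11]×[5,11], reject
6. q=(17,7) nearest=2 d=9 new=(12,7) → blocked by [12,14]×[7,9], reject
7. q=(8,2) nearest=2 d=1 new=(8,2) → add node 3 parent=2 cost=9
8. q=(15,31) nearest=1 d=27 new=(8,8) → blocked by [5,11]×[5,11], reject
9. q=(11,3) nearest=2 d=3 new=(11,3) → add node 4 parent=2 cost=11
10. q=(7,5) nearest=2 d=2 new=(7,5) → blocked by [5,11]×[5,11], reject
11. q=(15,32) nearest=1 d=28 new=(8,8) → blocked by [5,11]×[5,11], reject
12. q=(22,32) nearest=1 d=28 new=(8,8) → blocked by [5,11]×[5,11], reject
13. q=(20,0) nearest=4 d=9 new=(15,0) → add node 5 parent=4 cost=15
14. q=(7,16) nearest=1 d=12 new=(7,8) → blocked by [5,11]×[5,11], reject
15. q=(23,34) nearest=1 d=30 new=(8,8) → blocked by [5,11]×[5,11], reject
16. q=(13,14) nearest=1 d=10 new=(8,8) → blocked by [5,11]×[5,11], reject
17. q=(7,30) nearest=1 d=26 new=(7,8) → blocked by [5,11]×[5,11], reject
18. q=(7,8) nearest=1 d=4 new=(7,8) → blocked by [5,11]×[5,11], reject
19. q=(18,10) nearest=4 d=7 new=(15,7) → add node 6 parent=4 cost=15
20. q=(5,9) nearest=1 d=5 new=(5,8) → blocked by [5,11]×[5,11], reject
21. q=(0,36) nearest=6 d=29 new=(11,11) → blocked by [12,14]×[7,9], reject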